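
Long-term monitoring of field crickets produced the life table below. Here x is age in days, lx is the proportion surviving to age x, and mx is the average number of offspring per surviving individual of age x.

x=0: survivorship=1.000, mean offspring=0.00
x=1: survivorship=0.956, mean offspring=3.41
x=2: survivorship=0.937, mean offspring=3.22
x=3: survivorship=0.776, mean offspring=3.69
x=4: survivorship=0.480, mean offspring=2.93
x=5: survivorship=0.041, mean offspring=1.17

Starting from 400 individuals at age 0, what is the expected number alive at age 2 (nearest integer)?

375

Expected survivors = N0 · l_2 = 400 × 0.937 = 374.8 → 375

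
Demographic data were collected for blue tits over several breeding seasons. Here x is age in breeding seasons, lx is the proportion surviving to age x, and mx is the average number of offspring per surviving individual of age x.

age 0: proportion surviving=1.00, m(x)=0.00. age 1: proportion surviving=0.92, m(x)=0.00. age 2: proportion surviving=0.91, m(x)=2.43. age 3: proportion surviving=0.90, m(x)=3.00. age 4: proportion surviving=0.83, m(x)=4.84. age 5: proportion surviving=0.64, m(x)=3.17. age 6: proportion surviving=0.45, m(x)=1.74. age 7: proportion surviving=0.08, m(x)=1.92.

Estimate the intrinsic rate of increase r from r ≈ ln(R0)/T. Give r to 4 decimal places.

0.6617

R0 = Σ lx·mx = 0 + 0 + 2.2113 + 2.7 + 4.0172 + 2.0288 + 0.783 + 0.1536 = 11.8939
Σ x·lx·mx = 44.5086; T = 44.5086/11.8939 = 3.74214…
r ≈ ln(R0)/T = ln(11.8939)/3.74214… = 0.661661… → 0.6617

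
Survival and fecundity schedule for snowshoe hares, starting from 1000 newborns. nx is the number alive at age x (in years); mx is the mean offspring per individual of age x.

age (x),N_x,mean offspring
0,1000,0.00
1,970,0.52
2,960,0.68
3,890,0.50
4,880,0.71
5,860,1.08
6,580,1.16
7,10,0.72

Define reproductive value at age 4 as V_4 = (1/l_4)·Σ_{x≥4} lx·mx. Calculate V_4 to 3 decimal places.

lx = nx/n0 = nx/1000: 1, 0.97, 0.96, 0.89, 0.88, 0.86, 0.58, 0.01
lx·mx for x ≥ 4: 0.6248, 0.9288, 0.6728, 0.0072 → sum = 2.2336
V_4 = 2.2336 / l_4 = 2.2336 / 0.88 = 2.538182… → 2.538

2.538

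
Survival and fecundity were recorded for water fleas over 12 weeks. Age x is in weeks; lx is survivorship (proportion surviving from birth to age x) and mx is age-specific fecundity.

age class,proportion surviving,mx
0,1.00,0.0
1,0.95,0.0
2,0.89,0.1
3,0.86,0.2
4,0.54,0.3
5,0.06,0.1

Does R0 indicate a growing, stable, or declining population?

declining

R0 = Σ lx·mx = 0 + 0 + 0.089 + 0.172 + 0.162 + 0.006 = 0.429
R0 < 1, so the population is declining.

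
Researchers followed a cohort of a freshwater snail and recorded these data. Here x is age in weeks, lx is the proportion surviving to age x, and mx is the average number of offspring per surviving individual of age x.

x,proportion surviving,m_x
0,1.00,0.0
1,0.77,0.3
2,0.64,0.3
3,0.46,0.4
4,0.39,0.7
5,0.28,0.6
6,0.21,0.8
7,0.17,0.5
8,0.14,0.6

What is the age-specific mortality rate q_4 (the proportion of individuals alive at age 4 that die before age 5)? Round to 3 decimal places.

q_4 = (l_4 − l_5) / l_4 = (0.39 − 0.28) / 0.39
     = 0.11 / 0.39 = 0.282051… → 0.282

0.282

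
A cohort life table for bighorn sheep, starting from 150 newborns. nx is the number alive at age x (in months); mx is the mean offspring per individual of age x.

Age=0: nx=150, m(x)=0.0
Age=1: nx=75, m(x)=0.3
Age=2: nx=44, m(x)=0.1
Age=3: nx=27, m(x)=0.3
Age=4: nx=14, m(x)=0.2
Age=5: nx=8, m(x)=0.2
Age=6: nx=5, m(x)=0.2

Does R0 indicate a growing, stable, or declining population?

lx = nx/n0 = nx/150: 1, 0.5, 0.29333…, 0.18, 0.09333…, 0.05333…, 0.03333…
R0 = Σ lx·mx = 0 + 0.15 + 0.029333… + 0.054 + 0.018667… + 0.010667… + 0.006667… = 0.269333…
R0 < 1, so the population is declining.

declining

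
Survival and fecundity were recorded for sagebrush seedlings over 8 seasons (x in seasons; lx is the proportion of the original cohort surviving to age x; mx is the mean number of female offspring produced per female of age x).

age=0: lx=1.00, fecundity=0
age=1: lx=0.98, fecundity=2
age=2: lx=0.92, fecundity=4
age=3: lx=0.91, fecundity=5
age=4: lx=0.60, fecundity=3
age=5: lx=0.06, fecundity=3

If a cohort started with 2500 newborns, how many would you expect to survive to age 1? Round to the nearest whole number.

Expected survivors = N0 · l_1 = 2500 × 0.98 = 2450 → 2450

2450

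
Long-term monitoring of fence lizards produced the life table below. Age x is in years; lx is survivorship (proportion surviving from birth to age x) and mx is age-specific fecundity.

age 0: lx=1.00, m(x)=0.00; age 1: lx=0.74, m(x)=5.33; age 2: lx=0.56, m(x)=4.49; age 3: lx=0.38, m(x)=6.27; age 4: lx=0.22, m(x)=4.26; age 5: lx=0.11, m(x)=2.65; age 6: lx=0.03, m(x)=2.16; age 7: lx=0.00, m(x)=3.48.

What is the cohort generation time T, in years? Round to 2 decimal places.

lx·mx: 0, 3.9442, 2.5144, 2.3826, 0.9372, 0.2915, 0.0648, 0 → R0 = 10.1347
x·lx·mx: 0, 3.9442, 5.0288, 7.1478, 3.7488, 1.4575, 0.3888, 0 → Σ = 21.7159
T = 21.7159 / 10.1347 = 2.142727… → 2.14

2.14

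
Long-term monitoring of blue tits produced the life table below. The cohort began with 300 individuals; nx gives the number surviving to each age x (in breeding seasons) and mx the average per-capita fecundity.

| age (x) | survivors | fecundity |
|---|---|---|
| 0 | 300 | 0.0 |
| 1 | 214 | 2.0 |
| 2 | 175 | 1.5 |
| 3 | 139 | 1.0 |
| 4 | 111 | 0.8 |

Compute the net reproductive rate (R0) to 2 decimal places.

3.06

lx = nx/n0 = nx/300: 1, 0.71333…, 0.58333…, 0.46333…, 0.37
lx·mx by age: 0, 1.426667…, 0.875…, 0.463333…, 0.296
R0 = Σ lx·mx = 3.061… → 3.06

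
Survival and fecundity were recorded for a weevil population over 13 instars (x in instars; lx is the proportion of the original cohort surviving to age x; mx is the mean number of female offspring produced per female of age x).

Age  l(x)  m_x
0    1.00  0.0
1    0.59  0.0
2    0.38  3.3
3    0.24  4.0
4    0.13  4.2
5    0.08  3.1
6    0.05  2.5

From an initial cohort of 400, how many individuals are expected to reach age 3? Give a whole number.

96

Expected survivors = N0 · l_3 = 400 × 0.24 = 96 → 96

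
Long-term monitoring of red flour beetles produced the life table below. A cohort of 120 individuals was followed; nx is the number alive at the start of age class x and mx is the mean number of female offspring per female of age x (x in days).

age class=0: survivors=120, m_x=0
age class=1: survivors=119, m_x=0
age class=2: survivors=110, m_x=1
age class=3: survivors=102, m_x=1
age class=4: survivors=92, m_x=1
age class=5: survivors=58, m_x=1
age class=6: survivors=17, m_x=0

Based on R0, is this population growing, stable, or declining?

lx = nx/n0 = nx/120: 1, 0.99167…, 0.91667…, 0.85, 0.76667…, 0.48333…, 0.14167…
R0 = Σ lx·mx = 0 + 0 + 0.916667… + 0.85 + 0.766667… + 0.483333… + 0 = 3.016667…
R0 > 1, so the population is growing.

growing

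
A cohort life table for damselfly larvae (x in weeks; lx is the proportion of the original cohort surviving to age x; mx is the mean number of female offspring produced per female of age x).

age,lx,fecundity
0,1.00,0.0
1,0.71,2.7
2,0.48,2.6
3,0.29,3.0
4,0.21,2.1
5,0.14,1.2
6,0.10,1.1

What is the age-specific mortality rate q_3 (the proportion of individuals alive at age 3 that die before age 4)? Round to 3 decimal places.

q_3 = (l_3 − l_4) / l_3 = (0.29 − 0.21) / 0.29
     = 0.08 / 0.29 = 0.275862… → 0.276

0.276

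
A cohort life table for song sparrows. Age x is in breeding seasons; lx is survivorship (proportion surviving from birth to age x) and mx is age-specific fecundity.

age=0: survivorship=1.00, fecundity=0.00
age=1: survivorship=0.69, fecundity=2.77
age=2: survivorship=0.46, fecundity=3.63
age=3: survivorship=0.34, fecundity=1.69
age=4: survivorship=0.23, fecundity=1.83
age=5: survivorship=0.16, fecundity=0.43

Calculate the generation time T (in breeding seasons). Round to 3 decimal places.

1.938

lx·mx: 0, 1.9113, 1.6698, 0.5746, 0.4209, 0.0688 → R0 = 4.6454
x·lx·mx: 0, 1.9113, 3.3396, 1.7238, 1.6836, 0.344 → Σ = 9.0023
T = 9.0023 / 4.6454 = 1.937896… → 1.938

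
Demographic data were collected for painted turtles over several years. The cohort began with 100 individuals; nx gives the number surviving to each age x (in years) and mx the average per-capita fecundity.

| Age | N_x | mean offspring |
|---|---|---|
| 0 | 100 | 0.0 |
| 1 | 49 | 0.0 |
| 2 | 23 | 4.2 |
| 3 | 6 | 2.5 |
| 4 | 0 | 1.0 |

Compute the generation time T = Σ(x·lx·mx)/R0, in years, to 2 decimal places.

lx = nx/n0 = nx/100: 1, 0.49, 0.23, 0.06, 0
lx·mx: 0, 0, 0.966, 0.15, 0 → R0 = 1.116
x·lx·mx: 0, 0, 1.932, 0.45, 0 → Σ = 2.382
T = 2.382 / 1.116 = 2.134409… → 2.13

2.13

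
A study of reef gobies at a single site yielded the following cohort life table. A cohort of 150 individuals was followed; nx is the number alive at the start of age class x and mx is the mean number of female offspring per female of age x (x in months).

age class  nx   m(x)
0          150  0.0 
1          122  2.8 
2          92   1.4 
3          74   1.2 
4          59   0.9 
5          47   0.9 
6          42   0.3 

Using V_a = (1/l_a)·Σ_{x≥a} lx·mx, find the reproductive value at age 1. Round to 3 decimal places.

5.469

lx = nx/n0 = nx/150: 1, 0.81333…, 0.61333…, 0.49333…, 0.39333…, 0.31333…, 0.28
lx·mx for x ≥ 1: 2.277333…, 0.858667…, 0.592…, 0.354…, 0.282…, 0.084 → sum = 4.448…
V_1 = 4.448… / l_1 = 4.448… / 0.813333… = 5.468852… → 5.469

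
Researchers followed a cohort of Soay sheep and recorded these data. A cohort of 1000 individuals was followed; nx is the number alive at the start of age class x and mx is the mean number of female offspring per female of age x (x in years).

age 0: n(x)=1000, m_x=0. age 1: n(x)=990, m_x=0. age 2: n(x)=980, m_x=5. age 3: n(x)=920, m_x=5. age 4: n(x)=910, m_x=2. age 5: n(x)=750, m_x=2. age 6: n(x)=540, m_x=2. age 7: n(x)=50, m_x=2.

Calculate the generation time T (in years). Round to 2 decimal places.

3.25

lx = nx/n0 = nx/1000: 1, 0.99, 0.98, 0.92, 0.91, 0.75, 0.54, 0.05
lx·mx: 0, 0, 4.9, 4.6, 1.82, 1.5, 1.08, 0.1 → R0 = 14
x·lx·mx: 0, 0, 9.8, 13.8, 7.28, 7.5, 6.48, 0.7 → Σ = 45.56
T = 45.56 / 14 = 3.254286… → 3.25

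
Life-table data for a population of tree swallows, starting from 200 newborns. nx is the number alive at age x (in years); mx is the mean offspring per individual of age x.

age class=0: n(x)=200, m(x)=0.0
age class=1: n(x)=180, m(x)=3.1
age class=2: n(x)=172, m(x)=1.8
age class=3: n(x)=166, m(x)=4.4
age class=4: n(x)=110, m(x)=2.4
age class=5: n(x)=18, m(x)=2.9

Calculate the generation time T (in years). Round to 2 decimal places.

2.45

lx = nx/n0 = nx/200: 1, 0.9, 0.86, 0.83, 0.55, 0.09
lx·mx: 0, 2.79, 1.548, 3.652, 1.32, 0.261 → R0 = 9.571
x·lx·mx: 0, 2.79, 3.096, 10.956, 5.28, 1.305 → Σ = 23.427
T = 23.427 / 9.571 = 2.447707… → 2.45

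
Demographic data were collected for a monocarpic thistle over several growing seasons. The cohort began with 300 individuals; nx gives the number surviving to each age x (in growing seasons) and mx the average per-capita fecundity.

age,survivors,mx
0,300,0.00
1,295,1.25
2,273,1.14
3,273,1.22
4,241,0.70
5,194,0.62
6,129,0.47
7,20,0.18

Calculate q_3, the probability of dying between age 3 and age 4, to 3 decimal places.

0.117

lx = nx/n0 = nx/300: 1, 0.98333…, 0.91, 0.91, 0.80333…, 0.64667…, 0.43, 0.06667…
q_3 = (l_3 − l_4) / l_3 = (0.91 − 0.803333…) / 0.91
     = 0.106667… / 0.91 = 0.117216… → 0.117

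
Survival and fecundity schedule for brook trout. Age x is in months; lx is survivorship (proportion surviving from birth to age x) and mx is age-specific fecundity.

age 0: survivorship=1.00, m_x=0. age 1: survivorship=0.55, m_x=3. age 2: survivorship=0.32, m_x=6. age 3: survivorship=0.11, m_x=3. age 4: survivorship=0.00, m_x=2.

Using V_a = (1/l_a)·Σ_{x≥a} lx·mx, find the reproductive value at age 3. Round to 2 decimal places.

lx·mx for x ≥ 3: 0.33, 0 → sum = 0.33
V_3 = 0.33 / l_3 = 0.33 / 0.11 = 3 → 3.00

3.00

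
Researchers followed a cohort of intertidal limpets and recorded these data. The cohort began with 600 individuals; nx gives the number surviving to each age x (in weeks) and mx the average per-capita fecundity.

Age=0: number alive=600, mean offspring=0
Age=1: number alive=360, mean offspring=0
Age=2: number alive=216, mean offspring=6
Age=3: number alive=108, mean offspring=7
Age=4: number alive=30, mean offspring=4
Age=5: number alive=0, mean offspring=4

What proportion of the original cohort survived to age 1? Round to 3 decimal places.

0.600

l_1 = n_1/n_0 = 360/600 = 0.6 → 0.600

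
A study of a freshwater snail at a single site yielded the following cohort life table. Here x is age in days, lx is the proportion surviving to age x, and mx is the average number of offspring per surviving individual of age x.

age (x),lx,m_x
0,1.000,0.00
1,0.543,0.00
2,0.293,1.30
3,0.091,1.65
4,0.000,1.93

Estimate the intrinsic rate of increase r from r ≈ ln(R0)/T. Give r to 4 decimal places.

-0.2773

R0 = Σ lx·mx = 0 + 0 + 0.3809 + 0.15015 + 0 = 0.53105
Σ x·lx·mx = 1.21225; T = 1.21225/0.53105 = 2.28274…
r ≈ ln(R0)/T = ln(0.53105)/2.28274… = -0.277254… → -0.2773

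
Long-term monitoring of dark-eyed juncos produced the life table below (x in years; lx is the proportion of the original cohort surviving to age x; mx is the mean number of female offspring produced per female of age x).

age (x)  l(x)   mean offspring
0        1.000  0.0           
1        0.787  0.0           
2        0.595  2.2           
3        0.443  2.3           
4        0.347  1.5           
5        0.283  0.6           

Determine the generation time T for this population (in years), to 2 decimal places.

lx·mx: 0, 0, 1.309, 1.0189, 0.5205, 0.1698 → R0 = 3.0182
x·lx·mx: 0, 0, 2.618, 3.0567, 2.082, 0.849 → Σ = 8.6057
T = 8.6057 / 3.0182 = 2.851269… → 2.85

2.85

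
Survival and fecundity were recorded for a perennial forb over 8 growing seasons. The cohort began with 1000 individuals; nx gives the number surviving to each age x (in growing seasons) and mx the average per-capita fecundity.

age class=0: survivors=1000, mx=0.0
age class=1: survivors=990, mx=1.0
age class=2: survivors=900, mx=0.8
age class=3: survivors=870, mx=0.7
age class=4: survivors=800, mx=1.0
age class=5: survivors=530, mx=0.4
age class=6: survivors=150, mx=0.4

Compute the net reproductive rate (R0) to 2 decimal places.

3.39

lx = nx/n0 = nx/1000: 1, 0.99, 0.9, 0.87, 0.8, 0.53, 0.15
lx·mx by age: 0, 0.99, 0.72, 0.609, 0.8, 0.212, 0.06
R0 = Σ lx·mx = 3.391 → 3.39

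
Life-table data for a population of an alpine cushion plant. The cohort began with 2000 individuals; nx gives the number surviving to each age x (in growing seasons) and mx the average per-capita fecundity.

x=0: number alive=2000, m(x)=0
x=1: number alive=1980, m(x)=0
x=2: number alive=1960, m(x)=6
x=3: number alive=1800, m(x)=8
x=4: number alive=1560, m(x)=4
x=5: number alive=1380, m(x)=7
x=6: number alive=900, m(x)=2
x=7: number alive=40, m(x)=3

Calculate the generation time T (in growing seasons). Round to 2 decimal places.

3.45

lx = nx/n0 = nx/2000: 1, 0.99, 0.98, 0.9, 0.78, 0.69, 0.45, 0.02
lx·mx: 0, 0, 5.88, 7.2, 3.12, 4.83, 0.9, 0.06 → R0 = 21.99
x·lx·mx: 0, 0, 11.76, 21.6, 12.48, 24.15, 5.4, 0.42 → Σ = 75.81
T = 75.81 / 21.99 = 3.447476… → 3.45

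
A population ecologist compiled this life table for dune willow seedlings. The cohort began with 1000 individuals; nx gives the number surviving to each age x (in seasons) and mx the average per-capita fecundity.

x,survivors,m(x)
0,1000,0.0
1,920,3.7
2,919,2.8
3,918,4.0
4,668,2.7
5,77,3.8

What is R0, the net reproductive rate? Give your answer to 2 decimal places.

11.75

lx = nx/n0 = nx/1000: 1, 0.92, 0.919, 0.918, 0.668, 0.077
lx·mx by age: 0, 3.404, 2.5732, 3.672, 1.8036, 0.2926
R0 = Σ lx·mx = 11.7454 → 11.75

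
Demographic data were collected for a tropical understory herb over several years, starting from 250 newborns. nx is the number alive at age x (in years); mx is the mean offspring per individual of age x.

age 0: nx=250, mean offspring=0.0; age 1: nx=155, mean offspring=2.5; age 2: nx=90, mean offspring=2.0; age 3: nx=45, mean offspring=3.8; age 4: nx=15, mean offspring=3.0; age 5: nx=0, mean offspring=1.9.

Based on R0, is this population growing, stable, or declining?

growing

lx = nx/n0 = nx/250: 1, 0.62, 0.36, 0.18, 0.06, 0
R0 = Σ lx·mx = 0 + 1.55 + 0.72 + 0.684 + 0.18 + 0 = 3.134
R0 > 1, so the population is growing.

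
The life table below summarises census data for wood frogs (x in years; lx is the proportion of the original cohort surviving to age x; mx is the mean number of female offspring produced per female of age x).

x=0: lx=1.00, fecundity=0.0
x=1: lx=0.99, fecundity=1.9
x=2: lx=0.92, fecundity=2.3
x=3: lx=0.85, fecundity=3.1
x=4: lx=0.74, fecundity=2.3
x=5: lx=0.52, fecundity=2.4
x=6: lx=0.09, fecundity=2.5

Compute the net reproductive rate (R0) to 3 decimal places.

lx·mx by age: 0, 1.881, 2.116, 2.635, 1.702, 1.248, 0.225
R0 = Σ lx·mx = 9.807 → 9.807

9.807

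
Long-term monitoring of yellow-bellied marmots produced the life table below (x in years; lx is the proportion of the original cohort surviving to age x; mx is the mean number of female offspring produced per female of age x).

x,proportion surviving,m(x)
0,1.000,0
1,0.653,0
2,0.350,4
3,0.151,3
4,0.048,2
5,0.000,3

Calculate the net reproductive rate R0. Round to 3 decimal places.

lx·mx by age: 0, 0, 1.4, 0.453, 0.096, 0
R0 = Σ lx·mx = 1.949 → 1.949

1.949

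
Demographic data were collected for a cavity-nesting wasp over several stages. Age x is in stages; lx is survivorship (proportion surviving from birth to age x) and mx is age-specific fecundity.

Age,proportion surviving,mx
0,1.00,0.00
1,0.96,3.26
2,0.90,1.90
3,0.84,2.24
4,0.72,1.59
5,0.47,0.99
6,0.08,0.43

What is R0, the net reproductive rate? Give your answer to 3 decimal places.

lx·mx by age: 0, 3.1296, 1.71, 1.8816, 1.1448, 0.4653, 0.0344
R0 = Σ lx·mx = 8.3657 → 8.366

8.366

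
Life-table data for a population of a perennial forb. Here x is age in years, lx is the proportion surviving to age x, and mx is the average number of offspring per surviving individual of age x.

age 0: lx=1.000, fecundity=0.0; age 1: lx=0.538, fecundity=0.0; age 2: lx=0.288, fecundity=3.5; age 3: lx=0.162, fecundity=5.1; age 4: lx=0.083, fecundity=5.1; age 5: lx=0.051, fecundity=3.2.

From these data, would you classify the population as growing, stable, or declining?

R0 = Σ lx·mx = 0 + 0 + 1.008 + 0.8262 + 0.4233 + 0.1632 = 2.4207
R0 > 1, so the population is growing.

growing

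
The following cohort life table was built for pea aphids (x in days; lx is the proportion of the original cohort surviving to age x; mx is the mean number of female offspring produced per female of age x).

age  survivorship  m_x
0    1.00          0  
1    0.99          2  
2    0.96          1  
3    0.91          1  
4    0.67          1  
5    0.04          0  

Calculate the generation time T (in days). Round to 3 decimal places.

2.060

lx·mx: 0, 1.98, 0.96, 0.91, 0.67, 0 → R0 = 4.52
x·lx·mx: 0, 1.98, 1.92, 2.73, 2.68, 0 → Σ = 9.31
T = 9.31 / 4.52 = 2.059735… → 2.060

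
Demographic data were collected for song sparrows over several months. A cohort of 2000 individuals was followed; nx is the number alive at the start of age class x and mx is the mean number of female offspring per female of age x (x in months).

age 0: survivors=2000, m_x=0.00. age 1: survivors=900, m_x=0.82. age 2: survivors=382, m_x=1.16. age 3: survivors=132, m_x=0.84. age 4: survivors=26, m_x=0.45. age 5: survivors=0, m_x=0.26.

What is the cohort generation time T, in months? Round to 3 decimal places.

1.537

lx = nx/n0 = nx/2000: 1, 0.45, 0.191, 0.066, 0.013, 0
lx·mx: 0, 0.369, 0.22156, 0.05544, 0.00585, 0 → R0 = 0.65185
x·lx·mx: 0, 0.369, 0.44312, 0.16632, 0.0234, 0 → Σ = 1.00184
T = 1.00184 / 0.65185 = 1.536918… → 1.537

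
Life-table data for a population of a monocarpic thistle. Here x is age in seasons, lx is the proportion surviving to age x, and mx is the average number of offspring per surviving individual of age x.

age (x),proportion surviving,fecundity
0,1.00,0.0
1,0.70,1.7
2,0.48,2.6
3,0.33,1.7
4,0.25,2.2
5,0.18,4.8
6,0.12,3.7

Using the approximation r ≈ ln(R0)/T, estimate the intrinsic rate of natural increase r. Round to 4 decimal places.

0.5275

R0 = Σ lx·mx = 0 + 1.19 + 1.248 + 0.561 + 0.55 + 0.864 + 0.444 = 4.857
Σ x·lx·mx = 14.553; T = 14.553/4.857 = 2.99629…
r ≈ ln(R0)/T = ln(4.857)/2.99629… = 0.527459… → 0.5275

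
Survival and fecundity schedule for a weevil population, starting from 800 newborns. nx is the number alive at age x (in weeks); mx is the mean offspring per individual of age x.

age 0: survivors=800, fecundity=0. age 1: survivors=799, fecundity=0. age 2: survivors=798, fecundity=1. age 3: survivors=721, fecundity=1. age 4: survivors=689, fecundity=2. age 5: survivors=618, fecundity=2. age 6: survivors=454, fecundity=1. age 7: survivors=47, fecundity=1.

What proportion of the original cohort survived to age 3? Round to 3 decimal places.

l_3 = n_3/n_0 = 721/800 = 0.90125 → 0.901

0.901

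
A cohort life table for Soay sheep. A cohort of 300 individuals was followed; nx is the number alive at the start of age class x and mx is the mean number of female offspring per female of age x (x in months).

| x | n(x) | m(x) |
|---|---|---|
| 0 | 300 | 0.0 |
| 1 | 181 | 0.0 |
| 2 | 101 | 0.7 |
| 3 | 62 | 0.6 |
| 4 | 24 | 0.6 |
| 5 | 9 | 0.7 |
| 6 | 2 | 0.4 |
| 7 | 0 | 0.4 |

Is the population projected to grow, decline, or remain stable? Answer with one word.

declining

lx = nx/n0 = nx/300: 1, 0.60333…, 0.33667…, 0.20667…, 0.08, 0.03, 0.00667…, 0
R0 = Σ lx·mx = 0 + 0 + 0.235667… + 0.124… + 0.048 + 0.021 + 0.002667… + 0 = 0.431333…
R0 < 1, so the population is declining.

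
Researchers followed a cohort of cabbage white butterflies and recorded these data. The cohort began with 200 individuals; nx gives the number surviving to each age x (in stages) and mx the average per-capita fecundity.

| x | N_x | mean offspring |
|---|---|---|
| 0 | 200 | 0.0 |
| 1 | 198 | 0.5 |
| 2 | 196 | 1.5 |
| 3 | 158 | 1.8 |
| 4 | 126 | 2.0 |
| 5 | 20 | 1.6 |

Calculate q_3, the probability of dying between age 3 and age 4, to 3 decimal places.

lx = nx/n0 = nx/200: 1, 0.99, 0.98, 0.79, 0.63, 0.1
q_3 = (l_3 − l_4) / l_3 = (0.79 − 0.63) / 0.79
     = 0.16 / 0.79 = 0.202532… → 0.203

0.203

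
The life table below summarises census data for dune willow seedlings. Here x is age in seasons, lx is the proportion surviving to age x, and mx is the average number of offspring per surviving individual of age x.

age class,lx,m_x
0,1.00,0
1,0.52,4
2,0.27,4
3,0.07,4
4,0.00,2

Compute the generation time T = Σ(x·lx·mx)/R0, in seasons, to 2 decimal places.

1.48

lx·mx: 0, 2.08, 1.08, 0.28, 0 → R0 = 3.44
x·lx·mx: 0, 2.08, 2.16, 0.84, 0 → Σ = 5.08
T = 5.08 / 3.44 = 1.476744… → 1.48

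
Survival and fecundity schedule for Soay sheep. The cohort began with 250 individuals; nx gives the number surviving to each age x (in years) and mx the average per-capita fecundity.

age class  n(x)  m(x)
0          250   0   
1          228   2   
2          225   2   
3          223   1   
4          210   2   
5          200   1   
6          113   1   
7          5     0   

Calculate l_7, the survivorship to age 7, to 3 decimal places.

l_7 = n_7/n_0 = 5/250 = 0.02 → 0.020

0.020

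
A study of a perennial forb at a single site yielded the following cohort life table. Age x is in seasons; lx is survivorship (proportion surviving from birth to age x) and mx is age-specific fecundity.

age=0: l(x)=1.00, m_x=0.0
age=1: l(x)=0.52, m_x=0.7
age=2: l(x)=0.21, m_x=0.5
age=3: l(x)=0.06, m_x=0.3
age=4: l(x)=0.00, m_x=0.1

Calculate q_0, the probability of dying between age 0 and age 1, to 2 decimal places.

0.48

q_0 = (l_0 − l_1) / l_0 = (1 − 0.52) / 1
     = 0.48 / 1 = 0.48 → 0.48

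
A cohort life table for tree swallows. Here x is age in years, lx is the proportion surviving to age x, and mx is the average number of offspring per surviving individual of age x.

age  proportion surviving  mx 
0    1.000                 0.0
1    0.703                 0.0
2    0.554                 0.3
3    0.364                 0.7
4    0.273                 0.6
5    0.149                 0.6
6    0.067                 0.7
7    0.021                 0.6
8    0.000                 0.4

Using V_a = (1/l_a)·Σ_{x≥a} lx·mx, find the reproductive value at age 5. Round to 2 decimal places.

lx·mx for x ≥ 5: 0.0894, 0.0469, 0.0126, 0 → sum = 0.1489
V_5 = 0.1489 / l_5 = 0.1489 / 0.149 = 0.999329… → 1.00

1.00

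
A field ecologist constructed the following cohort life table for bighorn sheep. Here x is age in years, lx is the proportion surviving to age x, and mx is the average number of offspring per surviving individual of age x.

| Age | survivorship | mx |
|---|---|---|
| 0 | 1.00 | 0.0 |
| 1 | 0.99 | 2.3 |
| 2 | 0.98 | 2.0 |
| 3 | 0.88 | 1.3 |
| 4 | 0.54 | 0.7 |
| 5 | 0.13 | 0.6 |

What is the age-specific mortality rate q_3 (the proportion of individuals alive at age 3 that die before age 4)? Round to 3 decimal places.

q_3 = (l_3 − l_4) / l_3 = (0.88 − 0.54) / 0.88
     = 0.34 / 0.88 = 0.386364… → 0.386

0.386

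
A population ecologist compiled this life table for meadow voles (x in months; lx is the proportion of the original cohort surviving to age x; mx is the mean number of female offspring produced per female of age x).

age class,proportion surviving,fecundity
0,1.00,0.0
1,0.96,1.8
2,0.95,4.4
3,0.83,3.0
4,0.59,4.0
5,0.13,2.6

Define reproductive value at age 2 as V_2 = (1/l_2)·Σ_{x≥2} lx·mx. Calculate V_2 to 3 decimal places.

9.861

lx·mx for x ≥ 2: 4.18, 2.49, 2.36, 0.338 → sum = 9.368
V_2 = 9.368 / l_2 = 9.368 / 0.95 = 9.861053… → 9.861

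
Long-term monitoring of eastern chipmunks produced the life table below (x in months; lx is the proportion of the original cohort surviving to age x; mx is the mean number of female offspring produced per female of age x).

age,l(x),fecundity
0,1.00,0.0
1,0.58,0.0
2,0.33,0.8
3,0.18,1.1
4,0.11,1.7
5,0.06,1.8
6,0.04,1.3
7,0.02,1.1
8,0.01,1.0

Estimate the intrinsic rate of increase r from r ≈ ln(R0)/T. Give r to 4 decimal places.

-0.0493

R0 = Σ lx·mx = 0 + 0 + 0.264 + 0.198 + 0.187 + 0.108 + 0.052 + 0.022 + 0.01 = 0.841
Σ x·lx·mx = 2.956; T = 2.956/0.841 = 3.51486…
r ≈ ln(R0)/T = ln(0.841)/3.51486… = -0.049266… → -0.0493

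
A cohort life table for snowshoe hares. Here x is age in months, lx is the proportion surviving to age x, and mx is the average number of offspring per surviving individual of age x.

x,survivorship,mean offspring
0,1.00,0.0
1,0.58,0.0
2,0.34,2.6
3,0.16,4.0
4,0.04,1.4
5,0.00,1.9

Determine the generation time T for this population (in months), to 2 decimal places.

2.48

lx·mx: 0, 0, 0.884, 0.64, 0.056, 0 → R0 = 1.58
x·lx·mx: 0, 0, 1.768, 1.92, 0.224, 0 → Σ = 3.912
T = 3.912 / 1.58 = 2.475949… → 2.48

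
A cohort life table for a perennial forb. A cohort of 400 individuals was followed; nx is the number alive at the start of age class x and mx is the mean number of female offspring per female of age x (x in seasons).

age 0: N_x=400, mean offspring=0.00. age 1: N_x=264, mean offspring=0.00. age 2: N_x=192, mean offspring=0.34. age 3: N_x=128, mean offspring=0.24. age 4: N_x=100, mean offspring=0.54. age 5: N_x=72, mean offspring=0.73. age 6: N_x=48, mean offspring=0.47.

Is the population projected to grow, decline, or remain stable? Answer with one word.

declining

lx = nx/n0 = nx/400: 1, 0.66, 0.48, 0.32, 0.25, 0.18, 0.12
R0 = Σ lx·mx = 0 + 0 + 0.1632 + 0.0768 + 0.135 + 0.1314 + 0.0564 = 0.5628
R0 < 1, so the population is declining.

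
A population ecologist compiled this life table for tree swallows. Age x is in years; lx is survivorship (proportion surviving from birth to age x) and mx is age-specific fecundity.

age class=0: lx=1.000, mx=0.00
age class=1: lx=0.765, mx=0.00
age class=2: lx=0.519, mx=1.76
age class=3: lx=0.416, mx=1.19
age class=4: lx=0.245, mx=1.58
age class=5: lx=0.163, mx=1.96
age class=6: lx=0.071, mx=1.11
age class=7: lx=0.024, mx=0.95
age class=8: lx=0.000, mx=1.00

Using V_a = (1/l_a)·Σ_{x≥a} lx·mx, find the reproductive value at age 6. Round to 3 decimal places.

lx·mx for x ≥ 6: 0.07881, 0.0228, 0 → sum = 0.10161
V_6 = 0.10161 / l_6 = 0.10161 / 0.071 = 1.431127… → 1.431

1.431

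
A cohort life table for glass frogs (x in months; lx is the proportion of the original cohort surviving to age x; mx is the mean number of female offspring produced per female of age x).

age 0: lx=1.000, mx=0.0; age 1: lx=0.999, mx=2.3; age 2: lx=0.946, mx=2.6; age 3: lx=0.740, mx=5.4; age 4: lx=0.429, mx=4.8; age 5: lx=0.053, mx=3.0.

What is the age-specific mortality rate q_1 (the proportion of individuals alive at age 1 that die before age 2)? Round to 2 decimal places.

0.05

q_1 = (l_1 − l_2) / l_1 = (0.999 − 0.946) / 0.999
     = 0.053 / 0.999 = 0.053053… → 0.05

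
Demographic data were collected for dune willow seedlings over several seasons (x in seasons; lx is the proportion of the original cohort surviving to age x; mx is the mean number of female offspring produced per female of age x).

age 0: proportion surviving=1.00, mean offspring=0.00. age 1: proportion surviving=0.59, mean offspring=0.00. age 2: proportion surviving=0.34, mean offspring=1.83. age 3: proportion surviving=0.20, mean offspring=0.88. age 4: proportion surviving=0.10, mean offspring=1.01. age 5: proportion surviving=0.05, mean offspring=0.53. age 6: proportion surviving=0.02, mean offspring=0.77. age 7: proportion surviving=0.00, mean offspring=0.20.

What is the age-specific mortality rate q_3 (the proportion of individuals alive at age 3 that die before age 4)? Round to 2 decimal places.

0.50

q_3 = (l_3 − l_4) / l_3 = (0.2 − 0.1) / 0.2
     = 0.1 / 0.2 = 0.5 → 0.50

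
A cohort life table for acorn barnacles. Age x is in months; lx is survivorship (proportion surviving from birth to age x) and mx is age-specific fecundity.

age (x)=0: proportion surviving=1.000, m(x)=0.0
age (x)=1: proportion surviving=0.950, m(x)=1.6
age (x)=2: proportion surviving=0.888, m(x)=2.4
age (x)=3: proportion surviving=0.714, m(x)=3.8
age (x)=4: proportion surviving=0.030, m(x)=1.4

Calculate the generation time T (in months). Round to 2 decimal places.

2.20

lx·mx: 0, 1.52, 2.1312, 2.7132, 0.042 → R0 = 6.4064
x·lx·mx: 0, 1.52, 4.2624, 8.1396, 0.168 → Σ = 14.09
T = 14.09 / 6.4064 = 2.199363… → 2.20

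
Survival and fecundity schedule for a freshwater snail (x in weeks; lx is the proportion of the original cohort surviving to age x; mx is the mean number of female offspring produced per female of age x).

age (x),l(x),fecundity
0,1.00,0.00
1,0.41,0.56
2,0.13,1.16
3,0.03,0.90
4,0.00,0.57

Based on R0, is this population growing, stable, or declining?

declining

R0 = Σ lx·mx = 0 + 0.2296 + 0.1508 + 0.027 + 0 = 0.4074
R0 < 1, so the population is declining.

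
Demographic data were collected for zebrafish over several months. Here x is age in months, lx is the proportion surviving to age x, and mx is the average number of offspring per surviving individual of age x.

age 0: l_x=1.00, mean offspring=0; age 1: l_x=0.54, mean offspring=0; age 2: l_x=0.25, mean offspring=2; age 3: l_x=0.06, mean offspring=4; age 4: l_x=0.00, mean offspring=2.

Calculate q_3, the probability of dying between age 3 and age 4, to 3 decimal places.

q_3 = (l_3 − l_4) / l_3 = (0.06 − 0) / 0.06
     = 0.06 / 0.06 = 1 → 1.000

1.000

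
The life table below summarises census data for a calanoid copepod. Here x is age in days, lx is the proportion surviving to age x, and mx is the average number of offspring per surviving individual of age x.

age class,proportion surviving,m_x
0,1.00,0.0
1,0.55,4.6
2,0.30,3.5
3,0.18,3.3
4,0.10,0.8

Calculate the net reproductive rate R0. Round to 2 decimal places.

lx·mx by age: 0, 2.53, 1.05, 0.594, 0.08
R0 = Σ lx·mx = 4.254 → 4.25

4.25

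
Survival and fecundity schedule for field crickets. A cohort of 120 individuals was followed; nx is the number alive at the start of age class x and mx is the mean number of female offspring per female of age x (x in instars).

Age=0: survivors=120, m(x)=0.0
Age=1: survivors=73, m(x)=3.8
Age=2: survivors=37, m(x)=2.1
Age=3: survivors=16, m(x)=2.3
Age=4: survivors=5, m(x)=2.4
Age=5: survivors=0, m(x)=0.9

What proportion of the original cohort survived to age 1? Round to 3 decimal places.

l_1 = n_1/n_0 = 73/120 = 0.608333… → 0.608

0.608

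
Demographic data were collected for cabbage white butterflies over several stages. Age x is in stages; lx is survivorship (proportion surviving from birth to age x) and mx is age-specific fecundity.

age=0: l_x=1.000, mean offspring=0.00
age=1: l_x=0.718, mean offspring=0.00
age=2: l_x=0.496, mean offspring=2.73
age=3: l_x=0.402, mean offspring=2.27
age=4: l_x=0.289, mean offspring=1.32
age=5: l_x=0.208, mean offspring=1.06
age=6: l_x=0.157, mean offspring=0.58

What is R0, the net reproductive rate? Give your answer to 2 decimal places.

2.96

lx·mx by age: 0, 0, 1.35408, 0.91254, 0.38148, 0.22048, 0.09106
R0 = Σ lx·mx = 2.95964 → 2.96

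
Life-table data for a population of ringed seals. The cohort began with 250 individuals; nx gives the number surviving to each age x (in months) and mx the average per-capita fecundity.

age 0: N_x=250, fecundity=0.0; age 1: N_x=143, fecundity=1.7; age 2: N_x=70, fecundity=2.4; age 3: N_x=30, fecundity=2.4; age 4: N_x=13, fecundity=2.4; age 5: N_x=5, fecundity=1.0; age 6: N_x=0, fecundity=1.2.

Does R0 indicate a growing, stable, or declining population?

growing

lx = nx/n0 = nx/250: 1, 0.572, 0.28, 0.12, 0.052, 0.02, 0
R0 = Σ lx·mx = 0 + 0.9724 + 0.672 + 0.288 + 0.1248 + 0.02 + 0 = 2.0772
R0 > 1, so the population is growing.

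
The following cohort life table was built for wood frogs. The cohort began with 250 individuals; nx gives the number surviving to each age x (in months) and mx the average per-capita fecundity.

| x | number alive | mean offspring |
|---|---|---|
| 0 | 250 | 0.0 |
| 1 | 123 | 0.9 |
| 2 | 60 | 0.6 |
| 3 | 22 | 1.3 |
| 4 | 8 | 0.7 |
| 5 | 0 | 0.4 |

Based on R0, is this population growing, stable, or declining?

lx = nx/n0 = nx/250: 1, 0.492, 0.24, 0.088, 0.032, 0
R0 = Σ lx·mx = 0 + 0.4428 + 0.144 + 0.1144 + 0.0224 + 0 = 0.7236
R0 < 1, so the population is declining.

declining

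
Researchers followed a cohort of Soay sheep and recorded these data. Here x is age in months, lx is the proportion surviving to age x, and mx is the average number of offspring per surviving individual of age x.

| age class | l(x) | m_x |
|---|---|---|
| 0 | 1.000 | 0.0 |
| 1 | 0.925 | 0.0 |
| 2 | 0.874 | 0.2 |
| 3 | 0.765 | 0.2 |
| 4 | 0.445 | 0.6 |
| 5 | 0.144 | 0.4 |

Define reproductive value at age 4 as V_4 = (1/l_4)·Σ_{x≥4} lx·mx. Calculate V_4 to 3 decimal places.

lx·mx for x ≥ 4: 0.267, 0.0576 → sum = 0.3246
V_4 = 0.3246 / l_4 = 0.3246 / 0.445 = 0.729438… → 0.729

0.729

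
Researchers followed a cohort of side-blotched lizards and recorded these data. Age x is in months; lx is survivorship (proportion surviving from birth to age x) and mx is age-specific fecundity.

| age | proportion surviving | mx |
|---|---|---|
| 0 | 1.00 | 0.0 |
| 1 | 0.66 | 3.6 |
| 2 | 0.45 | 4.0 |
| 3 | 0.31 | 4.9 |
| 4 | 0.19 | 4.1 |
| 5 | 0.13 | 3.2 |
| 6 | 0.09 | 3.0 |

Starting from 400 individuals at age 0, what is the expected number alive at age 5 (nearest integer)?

52

Expected survivors = N0 · l_5 = 400 × 0.13 = 52 → 52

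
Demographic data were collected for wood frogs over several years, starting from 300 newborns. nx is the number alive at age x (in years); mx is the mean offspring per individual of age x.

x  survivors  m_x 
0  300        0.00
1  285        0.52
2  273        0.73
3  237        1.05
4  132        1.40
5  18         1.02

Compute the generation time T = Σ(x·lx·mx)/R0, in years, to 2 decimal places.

lx = nx/n0 = nx/300: 1, 0.95, 0.91, 0.79, 0.44, 0.06
lx·mx: 0, 0.494, 0.6643, 0.8295, 0.616, 0.0612 → R0 = 2.665
x·lx·mx: 0, 0.494, 1.3286, 2.4885, 2.464, 0.306 → Σ = 7.0811
T = 7.0811 / 2.665 = 2.657073… → 2.66

2.66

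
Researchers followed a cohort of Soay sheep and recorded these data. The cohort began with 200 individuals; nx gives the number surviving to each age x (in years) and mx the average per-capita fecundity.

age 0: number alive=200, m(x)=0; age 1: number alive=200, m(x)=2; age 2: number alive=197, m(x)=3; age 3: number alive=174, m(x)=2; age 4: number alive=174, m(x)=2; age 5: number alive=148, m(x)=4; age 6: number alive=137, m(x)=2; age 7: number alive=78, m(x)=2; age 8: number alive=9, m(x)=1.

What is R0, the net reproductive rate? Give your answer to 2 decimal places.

13.59

lx = nx/n0 = nx/200: 1, 1, 0.985, 0.87, 0.87, 0.74, 0.685, 0.39, 0.045
lx·mx by age: 0, 2, 2.955, 1.74, 1.74, 2.96, 1.37, 0.78, 0.045
R0 = Σ lx·mx = 13.59 → 13.59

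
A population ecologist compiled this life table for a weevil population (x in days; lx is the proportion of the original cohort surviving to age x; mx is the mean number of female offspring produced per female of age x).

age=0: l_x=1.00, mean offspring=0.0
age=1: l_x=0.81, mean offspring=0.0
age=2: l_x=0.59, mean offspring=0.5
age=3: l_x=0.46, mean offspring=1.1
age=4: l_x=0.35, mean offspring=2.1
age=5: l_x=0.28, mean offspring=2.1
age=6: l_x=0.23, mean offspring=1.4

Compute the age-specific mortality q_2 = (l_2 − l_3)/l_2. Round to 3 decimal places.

0.220

q_2 = (l_2 − l_3) / l_2 = (0.59 − 0.46) / 0.59
     = 0.13 / 0.59 = 0.220339… → 0.220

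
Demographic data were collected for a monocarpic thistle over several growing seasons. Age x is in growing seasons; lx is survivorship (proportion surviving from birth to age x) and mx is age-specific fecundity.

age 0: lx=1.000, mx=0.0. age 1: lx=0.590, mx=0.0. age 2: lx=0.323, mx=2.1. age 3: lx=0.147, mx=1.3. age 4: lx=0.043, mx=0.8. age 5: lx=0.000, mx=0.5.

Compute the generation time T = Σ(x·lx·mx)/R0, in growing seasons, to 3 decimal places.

2.288

lx·mx: 0, 0, 0.6783, 0.1911, 0.0344, 0 → R0 = 0.9038
x·lx·mx: 0, 0, 1.3566, 0.5733, 0.1376, 0 → Σ = 2.0675
T = 2.0675 / 0.9038 = 2.287564… → 2.288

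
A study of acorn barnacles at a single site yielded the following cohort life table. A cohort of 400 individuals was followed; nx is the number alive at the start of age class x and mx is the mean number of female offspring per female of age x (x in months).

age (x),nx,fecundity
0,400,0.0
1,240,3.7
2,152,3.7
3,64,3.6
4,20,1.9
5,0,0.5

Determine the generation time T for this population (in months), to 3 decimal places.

1.662

lx = nx/n0 = nx/400: 1, 0.6, 0.38, 0.16, 0.05, 0
lx·mx: 0, 2.22, 1.406, 0.576, 0.095, 0 → R0 = 4.297
x·lx·mx: 0, 2.22, 2.812, 1.728, 0.38, 0 → Σ = 7.14
T = 7.14 / 4.297 = 1.661624… → 1.662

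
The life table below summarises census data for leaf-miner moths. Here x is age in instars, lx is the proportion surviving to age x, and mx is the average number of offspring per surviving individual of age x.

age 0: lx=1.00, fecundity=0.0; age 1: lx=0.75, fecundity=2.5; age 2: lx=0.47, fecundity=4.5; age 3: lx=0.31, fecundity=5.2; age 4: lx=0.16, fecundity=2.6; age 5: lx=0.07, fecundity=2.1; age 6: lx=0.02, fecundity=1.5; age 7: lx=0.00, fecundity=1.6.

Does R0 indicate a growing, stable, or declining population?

growing

R0 = Σ lx·mx = 0 + 1.875 + 2.115 + 1.612 + 0.416 + 0.147 + 0.03 + 0 = 6.195
R0 > 1, so the population is growing.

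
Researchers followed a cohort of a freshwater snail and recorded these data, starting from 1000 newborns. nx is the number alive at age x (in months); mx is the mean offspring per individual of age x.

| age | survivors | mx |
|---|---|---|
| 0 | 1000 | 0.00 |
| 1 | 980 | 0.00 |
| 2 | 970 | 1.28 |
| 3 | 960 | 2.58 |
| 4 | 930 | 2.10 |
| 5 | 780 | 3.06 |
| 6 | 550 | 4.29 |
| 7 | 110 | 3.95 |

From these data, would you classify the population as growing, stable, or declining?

lx = nx/n0 = nx/1000: 1, 0.98, 0.97, 0.96, 0.93, 0.78, 0.55, 0.11
R0 = Σ lx·mx = 0 + 0 + 1.2416 + 2.4768 + 1.953 + 2.3868 + 2.3595 + 0.4345 = 10.8522
R0 > 1, so the population is growing.

growing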